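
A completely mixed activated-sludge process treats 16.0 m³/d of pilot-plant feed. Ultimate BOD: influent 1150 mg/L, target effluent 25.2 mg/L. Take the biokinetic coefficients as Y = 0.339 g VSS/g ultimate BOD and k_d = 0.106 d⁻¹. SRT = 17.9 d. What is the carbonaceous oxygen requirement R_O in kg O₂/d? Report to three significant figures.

R_O ≈ 15.0 kg O₂/d

The observed yield is Y_obs = Y/(1 + k_d·θ_c) = 0.339 / (1 + 0.106 × 17.9) = 0.339 / 2.897 = 0.1170 g VSS per g ultimate BOD removed.
Q·(S₀ − S) = 16.0 × (1150 − 25.2) × 10⁻³ = 18.00 kg/d removed.
P_X = Y_obs·Q·(S₀ − S) = 0.1170 × 18.00 = 2.106 kg VSS/d.
Carbonaceous O₂ demand = substrate oxidised − cell-mass equivalent = 18.00 − 1.42 × 2.106 = 15.01 kg O₂/d.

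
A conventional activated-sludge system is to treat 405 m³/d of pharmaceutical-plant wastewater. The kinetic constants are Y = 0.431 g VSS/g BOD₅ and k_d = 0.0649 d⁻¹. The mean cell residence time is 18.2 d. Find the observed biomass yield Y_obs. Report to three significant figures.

Y_obs = Y / (1 + k_d θ_c) = 0.431 / (1 + 0.0649 × 18.2) = 0.431 / 2.181 = 0.1976.

Y_obs ≈ 0.198 g VSS/g BOD₅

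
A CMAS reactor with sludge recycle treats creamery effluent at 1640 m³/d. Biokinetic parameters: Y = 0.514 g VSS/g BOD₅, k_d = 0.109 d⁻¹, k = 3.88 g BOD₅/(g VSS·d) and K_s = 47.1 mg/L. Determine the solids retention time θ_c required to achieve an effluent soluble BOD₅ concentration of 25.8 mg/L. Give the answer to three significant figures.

θ_c ≈ 1.68 d

At the target effluent, Y k S/(K_s+S) = 0.514×3.88×25.8/72.90 = 0.7058 d⁻¹.
Then 1/θ_c = μ − k_d = 0.7058 − 0.109 = 0.5968 d⁻¹, giving θ_c = 1.676 d.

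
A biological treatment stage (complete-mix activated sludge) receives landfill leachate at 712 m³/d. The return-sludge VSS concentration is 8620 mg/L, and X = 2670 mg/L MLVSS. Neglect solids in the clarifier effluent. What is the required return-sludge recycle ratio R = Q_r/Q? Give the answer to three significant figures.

R = Q_r/Q = X/(X_r − X) = 2670 / (8620 − 2670) = 0.4487.

R ≈ 0.449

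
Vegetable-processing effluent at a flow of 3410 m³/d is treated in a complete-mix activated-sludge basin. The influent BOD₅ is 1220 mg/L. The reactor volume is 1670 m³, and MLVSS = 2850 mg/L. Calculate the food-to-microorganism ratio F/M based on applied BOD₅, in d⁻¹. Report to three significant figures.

F/M ≈ 0.874 d⁻¹

F/M = Q·S₀ / (V·X) = 3410 × 1220 / (1670 × 2850) = 0.8741 g BOD₅·(g VSS·d)⁻¹.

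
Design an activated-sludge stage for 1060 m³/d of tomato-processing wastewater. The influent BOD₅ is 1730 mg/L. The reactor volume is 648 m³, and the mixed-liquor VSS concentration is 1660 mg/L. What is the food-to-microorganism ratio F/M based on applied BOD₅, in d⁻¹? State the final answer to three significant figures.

F/M ≈ 1.70 d⁻¹

F/M = Q·S₀ / (V·X) = 1060 × 1730 / (648.0 × 1660) = 1.705 g BOD₅·(g VSS·d)⁻¹.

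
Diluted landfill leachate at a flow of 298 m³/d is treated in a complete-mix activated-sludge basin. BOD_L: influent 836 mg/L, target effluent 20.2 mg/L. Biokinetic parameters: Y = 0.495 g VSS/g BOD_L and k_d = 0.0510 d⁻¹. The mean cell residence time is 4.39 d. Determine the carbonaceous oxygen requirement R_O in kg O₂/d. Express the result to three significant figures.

Correct the yield for decay: Y_obs = Y/(1 + k_d θ_c) = 0.495 / (1 + 0.0510 × 4.39) = 0.495 / 1.224 = 0.4044.
ΔS = 836 − 20.2 = 815.8 mg/L, so the substrate removal rate is 298 × 815.8/1000 = 243.1 kg BOD_L/d.
P_X = Y_obs·Q·(S₀ − S) = 0.4044 × 243.1 = 98.32 kg VSS/d.
Carbonaceous O₂ demand = substrate oxidised − cell-mass equivalent = 243.1 − 1.42 × 98.32 = 103.5 kg O₂/d.

R_O ≈ 103 kg O₂/d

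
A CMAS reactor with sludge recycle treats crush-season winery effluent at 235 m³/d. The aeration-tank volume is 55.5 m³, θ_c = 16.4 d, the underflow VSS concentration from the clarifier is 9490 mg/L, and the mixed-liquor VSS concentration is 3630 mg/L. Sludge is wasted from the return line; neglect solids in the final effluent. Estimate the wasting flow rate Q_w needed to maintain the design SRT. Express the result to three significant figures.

Wasting from the return line (neglecting effluent solids): Q_w = V·X / (θ_c·X_r) = 55.50 × 3630 / (16.4 × 9490) = 1.294 m³/d.

Q_w ≈ 1.29 m³/d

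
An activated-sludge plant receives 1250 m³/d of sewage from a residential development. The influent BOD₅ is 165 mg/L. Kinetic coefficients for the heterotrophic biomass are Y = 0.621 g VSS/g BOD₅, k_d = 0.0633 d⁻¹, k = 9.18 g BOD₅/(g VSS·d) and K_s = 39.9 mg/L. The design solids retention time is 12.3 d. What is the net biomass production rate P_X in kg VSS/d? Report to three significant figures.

For a completely mixed reactor with recycle the Lawrence–McCarty relation gives S = K_s·(1 + k_d·θ_c) / [θ_c·(Y·k − k_d) − 1] = 39.9 × (1 + 0.0633 × 12.3) / [12.3 × (0.621 × 9.18 − 0.0633) − 1] = 70.97 / 68.34 = 1.038 mg/L.
Y_obs = Y / (1 + k_d θ_c) = 0.621 / (1 + 0.0633 × 12.3) = 0.621 / 1.779 = 0.3492.
ΔS = 165 − 1.04 = 164.0 mg/L, so the substrate removal rate is 1250 × 164.0/1000 = 204.9 kg BOD₅/d.
Net biomass production P_X = Y_obs × Q·(S₀ − S) = 0.3492 × 204.9 = 71.56 kg VSS/d.

P_X ≈ 71.6 kg VSS/d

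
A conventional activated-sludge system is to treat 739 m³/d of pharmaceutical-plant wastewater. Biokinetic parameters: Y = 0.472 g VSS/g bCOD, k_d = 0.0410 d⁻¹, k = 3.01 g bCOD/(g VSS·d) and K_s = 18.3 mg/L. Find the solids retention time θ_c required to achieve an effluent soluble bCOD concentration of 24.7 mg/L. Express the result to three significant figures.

At the target effluent, Y k S/(K_s+S) = 0.472×3.01×24.7/43.00 = 0.8161 d⁻¹.
1/θ_c = 0.8161 − 0.0410 = 0.7751 d⁻¹, so θ_c = 1.290 d.

θ_c ≈ 1.29 d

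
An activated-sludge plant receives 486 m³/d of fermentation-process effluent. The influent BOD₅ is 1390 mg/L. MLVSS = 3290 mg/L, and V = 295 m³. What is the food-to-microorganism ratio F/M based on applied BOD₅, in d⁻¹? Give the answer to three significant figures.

F/M ≈ 0.696 d⁻¹

F/M = Q·S₀ / (V·X) = 486 × 1390 / (295.0 × 3290) = 0.6960 g BOD₅·(g VSS·d)⁻¹.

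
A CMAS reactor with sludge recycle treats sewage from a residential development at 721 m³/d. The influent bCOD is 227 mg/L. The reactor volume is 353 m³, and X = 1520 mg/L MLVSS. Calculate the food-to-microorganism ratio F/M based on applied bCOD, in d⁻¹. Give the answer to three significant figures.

F/M ≈ 0.305 d⁻¹

Food-to-microorganism ratio F/M = Q S₀ / (V X) = 721 × 227 / (353.0 × 1520) = 0.3050 d⁻¹.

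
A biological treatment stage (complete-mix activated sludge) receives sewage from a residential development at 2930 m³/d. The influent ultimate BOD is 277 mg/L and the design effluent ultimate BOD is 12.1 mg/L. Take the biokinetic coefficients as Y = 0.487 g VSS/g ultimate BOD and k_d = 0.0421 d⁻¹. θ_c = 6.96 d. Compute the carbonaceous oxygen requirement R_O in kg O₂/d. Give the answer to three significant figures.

The observed yield is Y_obs = Y/(1 + k_d·θ_c) = 0.487 / (1 + 0.0421 × 6.96) = 0.487 / 1.293 = 0.3766 g VSS per g ultimate BOD removed.
Mass of ultimate BOD removed per day: Q(S₀ − S) = 2930 × 264.9 g/m³ = 776.2 kg/d.
Net sludge production P_X = 0.3766 × 776.2 = 292.3 kg VSS/d.
Carbonaceous O₂ demand = substrate oxidised − cell-mass equivalent = 776.2 − 1.42 × 292.3 = 361.0 kg O₂/d.

R_O ≈ 361 kg O₂/d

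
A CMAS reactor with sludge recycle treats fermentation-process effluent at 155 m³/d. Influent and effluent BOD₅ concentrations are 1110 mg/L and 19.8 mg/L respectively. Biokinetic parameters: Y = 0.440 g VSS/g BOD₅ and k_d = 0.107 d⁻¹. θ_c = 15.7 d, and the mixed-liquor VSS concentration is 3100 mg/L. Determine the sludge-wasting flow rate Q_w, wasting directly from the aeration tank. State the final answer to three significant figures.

Steady-state biomass mass balance: V·X·(1 + k_d·θ_c) = Y·Q·(S₀ − S)·θ_c, so V = 0.440 × 155 × (1110 − 19.8) × 15.7 / [3100 × (1 + 0.107 × 15.7)] = 1.17×10^6 / 8308 = 140.5 m³.
For wasting at MLVSS concentration, Q_w = V/θ_c = 140.5/15.7 = 8.950 m³/d.

Q_w ≈ 8.95 m³/d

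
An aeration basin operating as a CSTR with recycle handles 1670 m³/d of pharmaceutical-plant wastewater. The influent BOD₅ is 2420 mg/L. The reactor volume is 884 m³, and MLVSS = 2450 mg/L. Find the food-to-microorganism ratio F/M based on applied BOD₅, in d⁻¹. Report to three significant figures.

Food-to-microorganism ratio F/M = Q S₀ / (V X) = 1670 × 2420 / (884.0 × 2450) = 1.866 d⁻¹.

F/M ≈ 1.87 d⁻¹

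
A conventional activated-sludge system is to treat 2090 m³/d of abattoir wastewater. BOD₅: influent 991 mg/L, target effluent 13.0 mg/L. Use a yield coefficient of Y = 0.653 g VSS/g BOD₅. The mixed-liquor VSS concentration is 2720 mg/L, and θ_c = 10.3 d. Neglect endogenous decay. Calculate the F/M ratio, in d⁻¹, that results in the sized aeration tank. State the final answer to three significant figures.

F/M ≈ 0.151 d⁻¹

With k_d = 0 the design equation reduces to V = Y Q (S₀−S) θ_c / X = 0.653 × 2090 × (991 − 13.0) × 10.3 / 2720 = 5054 m³.
F/M = Q·S₀ / (V·X) = 2090 × 991 / (5054 × 2720) = 0.1507 g BOD₅·(g VSS·d)⁻¹.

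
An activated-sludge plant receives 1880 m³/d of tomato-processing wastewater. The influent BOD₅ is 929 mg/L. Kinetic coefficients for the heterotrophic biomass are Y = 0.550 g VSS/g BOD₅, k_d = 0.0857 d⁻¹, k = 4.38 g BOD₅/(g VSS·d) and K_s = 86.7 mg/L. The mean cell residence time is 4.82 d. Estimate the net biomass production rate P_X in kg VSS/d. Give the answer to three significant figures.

From the Monod/SRT balance for a CMAS, S = K_s·(1+k_d θ_c)/[θ_c·(Y k − k_d) − 1] = 86.7 × (1 + 0.0857 × 4.82) / [4.82 × (0.550 × 4.38 − 0.0857) − 1] = 122.5 / 10.20 = 12.01 mg/L.
The observed yield is Y_obs = Y/(1 + k_d·θ_c) = 0.550 / (1 + 0.0857 × 4.82) = 0.550 / 1.413 = 0.3892 g VSS per g BOD₅ removed.
Q·(S₀ − S) = 1880 × (929 − 12.0) × 10⁻³ = 1724 kg/d removed.
P_X = Y_obs · Q(S₀ − S) = 0.3892 × 1724 = 671.0 kg VSS/d.

P_X ≈ 671 kg VSS/d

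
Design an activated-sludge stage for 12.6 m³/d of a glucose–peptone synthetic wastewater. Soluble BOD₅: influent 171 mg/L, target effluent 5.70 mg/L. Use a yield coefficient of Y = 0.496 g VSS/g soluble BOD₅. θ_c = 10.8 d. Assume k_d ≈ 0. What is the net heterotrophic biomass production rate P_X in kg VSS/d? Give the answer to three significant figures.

With endogenous decay neglected, the observed yield equals the true yield: Y_obs = Y = 0.496 g VSS/g soluble BOD₅.
ΔS = 171 − 5.70 = 165.3 mg/L, so the substrate removal rate is 12.6 × 165.3/1000 = 2.083 kg soluble BOD₅/d.
Biomass produced: P_X = Y_obs·Q·ΔS = 0.4960 × 2.083 ≈ 1.033 kg VSS/d.

P_X ≈ 1.03 kg VSS/d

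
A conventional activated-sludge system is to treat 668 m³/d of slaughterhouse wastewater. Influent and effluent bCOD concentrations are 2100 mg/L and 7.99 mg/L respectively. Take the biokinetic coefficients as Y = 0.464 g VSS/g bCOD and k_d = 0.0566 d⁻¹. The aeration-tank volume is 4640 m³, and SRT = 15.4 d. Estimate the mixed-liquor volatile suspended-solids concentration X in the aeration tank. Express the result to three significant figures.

From V·X·(1 + k_d·θ_c) = Y·Q·(S₀ − S)·θ_c: X = 0.464 × 668 × (2100 − 7.99) × 15.4 / [4640 × (1 + 0.0566 × 15.4)] = 1150 mg/L.

X ≈ 1150 mg/L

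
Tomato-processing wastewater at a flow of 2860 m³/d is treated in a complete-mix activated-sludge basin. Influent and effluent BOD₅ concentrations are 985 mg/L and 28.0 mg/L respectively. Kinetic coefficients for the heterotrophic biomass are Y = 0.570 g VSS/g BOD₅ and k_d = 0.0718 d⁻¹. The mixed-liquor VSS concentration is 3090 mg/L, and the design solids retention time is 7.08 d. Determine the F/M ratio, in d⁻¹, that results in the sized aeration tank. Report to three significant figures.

Steady-state biomass mass balance: V·X·(1 + k_d·θ_c) = Y·Q·(S₀ − S)·θ_c, so V = 0.570 × 2860 × (985 − 28.0) × 7.08 / [3090 × (1 + 0.0718 × 7.08)] = 1.1×10^7 / 4661 = 2370 m³.
F/M = applied load / biomass = Q·S₀/(V·X) = 2860 × 985 / (2370 × 3090) = 0.3847 d⁻¹.

F/M ≈ 0.385 d⁻¹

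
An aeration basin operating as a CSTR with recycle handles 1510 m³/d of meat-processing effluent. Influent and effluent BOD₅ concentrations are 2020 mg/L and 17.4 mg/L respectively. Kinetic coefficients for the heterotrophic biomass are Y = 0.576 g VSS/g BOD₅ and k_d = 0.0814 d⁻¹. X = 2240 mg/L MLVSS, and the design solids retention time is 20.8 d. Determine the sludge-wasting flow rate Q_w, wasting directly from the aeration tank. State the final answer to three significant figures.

Q_w ≈ 289 m³/d

Rearranging the biomass balance for a CMAS with decay, V = Y·Q·ΔS·θ_c / [X·(1+k_d θ_c)] = 0.576 × 1510 × (2020 − 17.4) × 20.8 / [2240 × (1 + 0.0814 × 20.8)] = 3.62×10^7 / 6033 = 6006 m³.
Wasting from the aeration tank: Q_w = V / θ_c = 6006 / 20.8 = 288.7 m³/d.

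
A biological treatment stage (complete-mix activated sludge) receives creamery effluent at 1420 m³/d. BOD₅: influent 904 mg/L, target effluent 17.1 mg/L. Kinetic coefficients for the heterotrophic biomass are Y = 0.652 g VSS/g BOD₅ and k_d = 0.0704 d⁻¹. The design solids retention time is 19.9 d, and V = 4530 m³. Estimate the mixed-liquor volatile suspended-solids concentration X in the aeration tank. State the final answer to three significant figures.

X = Y·Q·ΔS·θ_c / [V·(1 + k_d θ_c)] = 0.652 × 1420 × (904 − 17.1) × 19.9 / [4530 × (1 + 0.0704 × 19.9)] = 1502 mg/L.

X ≈ 1500 mg/L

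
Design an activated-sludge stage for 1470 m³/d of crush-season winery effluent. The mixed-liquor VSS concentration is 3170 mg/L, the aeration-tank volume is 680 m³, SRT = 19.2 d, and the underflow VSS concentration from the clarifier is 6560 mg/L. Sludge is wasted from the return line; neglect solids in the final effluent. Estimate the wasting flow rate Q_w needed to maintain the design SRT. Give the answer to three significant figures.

θ_c = V·X/(Q_w·X_r) when wasting from the recycle, so Q_w = V·X/(θ_c·X_r) = 680.0 × 3170 / (19.2 × 6560) = 17.11 m³/d.

Q_w ≈ 17.1 m³/d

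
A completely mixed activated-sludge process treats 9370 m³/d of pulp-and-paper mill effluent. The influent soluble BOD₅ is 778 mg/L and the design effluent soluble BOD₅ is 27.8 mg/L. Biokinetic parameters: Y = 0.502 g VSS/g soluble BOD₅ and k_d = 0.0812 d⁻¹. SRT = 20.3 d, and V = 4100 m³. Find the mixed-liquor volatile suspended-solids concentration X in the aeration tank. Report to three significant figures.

X ≈ 6600 mg/L

X = Y·Q·ΔS·θ_c / [V·(1 + k_d θ_c)] = 0.502 × 9370 × (778 − 27.8) × 20.3 / [4100 × (1 + 0.0812 × 20.3)] = 6597 mg/L.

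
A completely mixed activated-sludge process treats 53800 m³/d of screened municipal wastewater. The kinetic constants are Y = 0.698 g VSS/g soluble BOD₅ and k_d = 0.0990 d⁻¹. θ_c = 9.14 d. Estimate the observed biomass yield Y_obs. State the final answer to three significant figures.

Y_obs = Y / (1 + k_d θ_c) = 0.698 / (1 + 0.0990 × 9.14) = 0.698 / 1.905 = 0.3664.

Y_obs ≈ 0.366 g VSS/g soluble BOD₅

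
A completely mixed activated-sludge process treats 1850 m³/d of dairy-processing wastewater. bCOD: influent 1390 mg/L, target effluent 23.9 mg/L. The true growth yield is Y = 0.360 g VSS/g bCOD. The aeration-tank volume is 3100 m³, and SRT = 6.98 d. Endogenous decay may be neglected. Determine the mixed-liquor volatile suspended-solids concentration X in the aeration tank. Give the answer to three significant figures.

X ≈ 2050 mg/L

From V·X = Y·Q·(S₀ − S)·θ_c (decay neglected): X = 0.360 × 1850 × (1390 − 23.9) × 6.98 / 3100 = 2049 mg/L.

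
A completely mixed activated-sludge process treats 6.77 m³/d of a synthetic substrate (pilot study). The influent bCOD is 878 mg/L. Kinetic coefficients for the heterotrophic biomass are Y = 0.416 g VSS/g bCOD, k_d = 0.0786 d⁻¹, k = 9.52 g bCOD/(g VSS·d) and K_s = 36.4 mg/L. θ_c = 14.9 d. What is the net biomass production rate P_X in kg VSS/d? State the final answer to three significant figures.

From the Monod/SRT balance for a CMAS, S = K_s·(1+k_d θ_c)/[θ_c·(Y k − k_d) − 1] = 36.4 × (1 + 0.0786 × 14.9) / [14.9 × (0.416 × 9.52 − 0.0786) − 1] = 79.03 / 56.84 = 1.390 mg/L.
Y_obs = Y / (1 + k_d θ_c) = 0.416 / (1 + 0.0786 × 14.9) = 0.416 / 2.171 = 0.1916.
ΔS = 878 − 1.39 = 876.6 mg/L, so the substrate removal rate is 6.77 × 876.6/1000 = 5.935 kg bCOD/d.
So the net sludge growth is P_X = 0.1916 × 5.935 = 1.137 kg VSS/d.

P_X ≈ 1.14 kg VSS/d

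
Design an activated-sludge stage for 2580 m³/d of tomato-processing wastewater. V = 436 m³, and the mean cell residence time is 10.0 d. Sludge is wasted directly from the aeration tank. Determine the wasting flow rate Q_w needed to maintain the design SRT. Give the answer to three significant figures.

Wasting from the aeration tank: Q_w = V / θ_c = 436.0 / 10.0 = 43.60 m³/d.

Q_w ≈ 43.6 m³/d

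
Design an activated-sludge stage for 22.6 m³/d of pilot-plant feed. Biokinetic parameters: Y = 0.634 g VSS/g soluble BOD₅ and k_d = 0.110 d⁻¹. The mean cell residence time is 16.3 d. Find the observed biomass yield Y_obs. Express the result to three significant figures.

Correct the yield for decay: Y_obs = Y/(1 + k_d θ_c) = 0.634 / (1 + 0.110 × 16.3) = 0.634 / 2.793 = 0.2270.

Y_obs ≈ 0.227 g VSS/g soluble BOD₅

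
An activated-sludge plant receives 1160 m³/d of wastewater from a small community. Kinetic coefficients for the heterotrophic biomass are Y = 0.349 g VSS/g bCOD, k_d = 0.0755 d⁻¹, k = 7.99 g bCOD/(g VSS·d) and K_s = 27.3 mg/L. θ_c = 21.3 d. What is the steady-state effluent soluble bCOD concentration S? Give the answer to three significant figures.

From the Monod/SRT balance for a CMAS, S = K_s·(1+k_d θ_c)/[θ_c·(Y k − k_d) − 1] = 27.3 × (1 + 0.0755 × 21.3) / [21.3 × (0.349 × 7.99 − 0.0755) − 1] = 71.20 / 56.79 = 1.254 mg/L.

S ≈ 1.25 mg/L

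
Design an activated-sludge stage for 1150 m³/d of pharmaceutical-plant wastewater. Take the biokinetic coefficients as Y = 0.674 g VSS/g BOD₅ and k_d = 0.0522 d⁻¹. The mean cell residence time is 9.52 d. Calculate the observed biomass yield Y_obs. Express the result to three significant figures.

Y_obs ≈ 0.450 g VSS/g BOD₅

Y_obs = Y / (1 + k_d θ_c) = 0.674 / (1 + 0.0522 × 9.52) = 0.674 / 1.497 = 0.4503.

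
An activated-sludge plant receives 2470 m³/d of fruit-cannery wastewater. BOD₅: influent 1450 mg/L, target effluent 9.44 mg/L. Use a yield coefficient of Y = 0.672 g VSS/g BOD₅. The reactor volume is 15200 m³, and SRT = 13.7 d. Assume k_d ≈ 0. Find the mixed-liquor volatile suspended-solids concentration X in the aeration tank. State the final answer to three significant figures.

Without decay, X = Y Q (S₀−S) θ_c / V = 0.672 × 2470 × (1450 − 9.44) × 13.7 / 15200 = 2155 mg/L.

X ≈ 2160 mg/L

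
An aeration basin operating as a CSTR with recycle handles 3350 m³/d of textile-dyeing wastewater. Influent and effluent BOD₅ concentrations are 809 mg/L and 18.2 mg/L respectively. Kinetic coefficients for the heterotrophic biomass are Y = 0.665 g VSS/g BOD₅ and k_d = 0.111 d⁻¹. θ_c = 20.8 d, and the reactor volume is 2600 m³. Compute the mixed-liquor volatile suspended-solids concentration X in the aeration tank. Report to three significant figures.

X ≈ 4260 mg/L

X = Y·Q·ΔS·θ_c / [V·(1 + k_d θ_c)] = 0.665 × 3350 × (809 − 18.2) × 20.8 / [2600 × (1 + 0.111 × 20.8)] = 4259 mg/L.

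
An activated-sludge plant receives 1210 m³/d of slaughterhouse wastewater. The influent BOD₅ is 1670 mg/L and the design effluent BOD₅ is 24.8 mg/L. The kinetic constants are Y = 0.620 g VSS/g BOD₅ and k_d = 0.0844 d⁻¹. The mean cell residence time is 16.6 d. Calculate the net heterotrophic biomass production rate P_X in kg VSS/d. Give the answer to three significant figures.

P_X ≈ 514 kg VSS/d

Observed yield with endogenous decay: Y_obs = Y / (1 + k_d·θ_c) = 0.620 / (1 + 0.0844 × 16.6) = 0.620 / 2.401 = 0.2582 g VSS/g BOD₅.
ΔS = 1670 − 24.8 = 1645 mg/L, so the substrate removal rate is 1210 × 1645/1000 = 1991 kg BOD₅/d.
P_X = Y_obs · Q(S₀ − S) = 0.2582 × 1991 = 514.0 kg VSS/d.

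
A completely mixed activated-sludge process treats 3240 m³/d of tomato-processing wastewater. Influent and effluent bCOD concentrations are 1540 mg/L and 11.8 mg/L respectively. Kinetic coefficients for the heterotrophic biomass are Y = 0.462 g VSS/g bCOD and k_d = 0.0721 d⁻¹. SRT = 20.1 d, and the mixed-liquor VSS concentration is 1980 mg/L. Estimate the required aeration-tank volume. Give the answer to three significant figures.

Rearranging the biomass balance for a CMAS with decay, V = Y·Q·ΔS·θ_c / [X·(1+k_d θ_c)] = 0.462 × 3240 × (1540 − 11.8) × 20.1 / [1980 × (1 + 0.0721 × 20.1)] = 4.6×10^7 / 4849 = 9481 m³.

V ≈ 9480 m³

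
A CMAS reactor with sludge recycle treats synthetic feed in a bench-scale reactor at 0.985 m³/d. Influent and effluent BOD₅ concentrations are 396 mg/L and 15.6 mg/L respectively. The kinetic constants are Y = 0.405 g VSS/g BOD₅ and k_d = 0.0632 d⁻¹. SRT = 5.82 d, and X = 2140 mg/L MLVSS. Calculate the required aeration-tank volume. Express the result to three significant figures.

Rearranging the biomass balance for a CMAS with decay, V = Y·Q·ΔS·θ_c / [X·(1+k_d θ_c)] = 0.405 × 0.985 × (396 − 15.6) × 5.82 / [2140 × (1 + 0.0632 × 5.82)] = 8.83×10^2 / 2927 = 0.3017 m³.

V ≈ 0.302 m³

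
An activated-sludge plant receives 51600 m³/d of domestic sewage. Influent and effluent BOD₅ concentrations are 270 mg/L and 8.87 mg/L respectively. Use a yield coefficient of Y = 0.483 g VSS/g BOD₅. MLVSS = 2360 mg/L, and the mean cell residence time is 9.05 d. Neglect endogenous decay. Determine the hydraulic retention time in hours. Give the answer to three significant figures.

V·X = Y·Q·ΔS·θ_c gives V = 0.483 × 51600 × (270 − 8.87) × 9.05 / 2360 = 24957 m³.
τ = V/Q = 24957/51600 = 0.4837 d, or 11.61 h.

τ ≈ 11.6 h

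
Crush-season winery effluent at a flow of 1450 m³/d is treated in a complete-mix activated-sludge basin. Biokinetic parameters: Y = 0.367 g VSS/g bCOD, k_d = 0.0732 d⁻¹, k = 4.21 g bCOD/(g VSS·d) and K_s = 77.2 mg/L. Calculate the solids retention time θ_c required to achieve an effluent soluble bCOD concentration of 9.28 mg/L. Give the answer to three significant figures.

θ_c ≈ 10.8 d

Specific growth rate at S = 9.28 mg/L: μ = YkS/(K_s+S) = 0.367·4.21·9.28/(77.2+9.28) = 0.1658 d⁻¹.
θ_c = 1/(μ − k_d) = 1/(0.1658 − 0.0732) = 1/0.09260 = 10.80 d.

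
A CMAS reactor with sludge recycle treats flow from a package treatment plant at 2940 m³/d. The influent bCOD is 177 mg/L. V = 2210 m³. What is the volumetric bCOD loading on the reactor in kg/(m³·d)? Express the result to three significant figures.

L_v ≈ 0.235 kg bCOD/(m³·d)

Volumetric loading L_v = Q·S₀ / V = 2940 × 177 g/m³ / 2210 m³ = 235.5 g/(m³·d) = 0.2355 kg bCOD/(m³·d).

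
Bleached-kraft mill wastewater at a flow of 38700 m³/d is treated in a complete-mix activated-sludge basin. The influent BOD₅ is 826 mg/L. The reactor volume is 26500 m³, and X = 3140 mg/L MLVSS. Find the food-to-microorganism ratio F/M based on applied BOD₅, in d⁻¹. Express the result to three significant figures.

F/M = applied load / biomass = Q·S₀/(V·X) = 38700 × 826 / (26500 × 3140) = 0.3842 d⁻¹.

F/M ≈ 0.384 d⁻¹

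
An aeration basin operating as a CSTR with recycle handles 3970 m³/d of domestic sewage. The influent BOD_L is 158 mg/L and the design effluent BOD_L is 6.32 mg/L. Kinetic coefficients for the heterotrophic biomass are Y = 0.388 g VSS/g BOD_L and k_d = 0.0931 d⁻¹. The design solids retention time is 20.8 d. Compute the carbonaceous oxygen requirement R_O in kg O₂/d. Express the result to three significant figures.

Observed yield with endogenous decay: Y_obs = Y / (1 + k_d·θ_c) = 0.388 / (1 + 0.0931 × 20.8) = 0.388 / 2.936 = 0.1321 g VSS/g BOD_L.
Mass of BOD_L removed per day: Q(S₀ − S) = 3970 × 151.7 g/m³ = 602.2 kg/d.
Net sludge production P_X = 0.1321 × 602.2 = 79.57 kg VSS/d.
Carbonaceous O₂ demand = substrate oxidised − cell-mass equivalent = 602.2 − 1.42 × 79.57 = 489.2 kg O₂/d.

R_O ≈ 489 kg O₂/d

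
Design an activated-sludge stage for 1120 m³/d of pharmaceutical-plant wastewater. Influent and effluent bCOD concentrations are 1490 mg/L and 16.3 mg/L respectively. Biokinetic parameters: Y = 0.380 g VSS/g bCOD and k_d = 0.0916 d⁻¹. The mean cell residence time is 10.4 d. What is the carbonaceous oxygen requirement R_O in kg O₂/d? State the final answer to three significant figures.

Observed yield with endogenous decay: Y_obs = Y / (1 + k_d·θ_c) = 0.380 / (1 + 0.0916 × 10.4) = 0.380 / 1.953 = 0.1946 g VSS/g bCOD.
Mass of bCOD removed per day: Q(S₀ − S) = 1120 × 1474 g/m³ = 1651 kg/d.
Biomass synthesised: P_X = Y_obs × 1651 = 321.2 kg VSS/d.
R_O = Q·ΔS − 1.42 P_X = 1651 − 456.1 = 1194 kg O₂/d.

R_O ≈ 1190 kg O₂/d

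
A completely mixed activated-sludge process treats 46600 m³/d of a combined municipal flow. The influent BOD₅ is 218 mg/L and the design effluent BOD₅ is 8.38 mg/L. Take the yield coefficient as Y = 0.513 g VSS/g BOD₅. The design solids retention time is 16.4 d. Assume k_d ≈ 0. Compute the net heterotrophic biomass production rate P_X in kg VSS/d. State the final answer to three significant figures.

With endogenous decay neglected, the observed yield equals the true yield: Y_obs = Y = 0.513 g VSS/g BOD₅.
ΔS = 218 − 8.38 = 209.6 mg/L, so the substrate removal rate is 46600 × 209.6/1000 = 9768 kg BOD₅/d.
Biomass produced: P_X = Y_obs·Q·ΔS = 0.5130 × 9768 ≈ 5011 kg VSS/d.

P_X ≈ 5010 kg VSS/d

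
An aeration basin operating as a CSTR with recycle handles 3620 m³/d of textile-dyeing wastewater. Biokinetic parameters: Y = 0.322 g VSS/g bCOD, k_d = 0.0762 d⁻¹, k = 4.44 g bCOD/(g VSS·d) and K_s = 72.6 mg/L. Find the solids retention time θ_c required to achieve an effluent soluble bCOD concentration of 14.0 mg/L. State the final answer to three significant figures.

θ_c ≈ 6.45 d

From 1/θ_c = Y·k·S/(K_s + S) − k_d: Y·k·S/(K_s+S) = 0.322 × 4.44 × 14.0 / (72.6 + 14.0) = 0.2311 d⁻¹.
1/θ_c = 0.2311 − 0.0762 = 0.1549 d⁻¹, so θ_c = 6.455 d.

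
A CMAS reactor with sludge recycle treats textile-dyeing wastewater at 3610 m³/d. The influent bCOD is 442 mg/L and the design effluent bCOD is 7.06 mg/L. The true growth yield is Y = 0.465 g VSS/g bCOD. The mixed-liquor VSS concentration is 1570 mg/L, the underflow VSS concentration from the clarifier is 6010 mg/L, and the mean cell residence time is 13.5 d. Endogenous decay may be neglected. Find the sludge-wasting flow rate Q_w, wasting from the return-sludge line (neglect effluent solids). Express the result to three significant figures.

Q_w ≈ 121 m³/d

V·X = Y·Q·ΔS·θ_c gives V = 0.465 × 3610 × (442 − 7.06) × 13.5 / 1570 = 6278 m³.
Q_w = (V·X)/(θ_c X_r) = 6278 × 1570 / (13.5 × 6010) = 121.5 m³/d.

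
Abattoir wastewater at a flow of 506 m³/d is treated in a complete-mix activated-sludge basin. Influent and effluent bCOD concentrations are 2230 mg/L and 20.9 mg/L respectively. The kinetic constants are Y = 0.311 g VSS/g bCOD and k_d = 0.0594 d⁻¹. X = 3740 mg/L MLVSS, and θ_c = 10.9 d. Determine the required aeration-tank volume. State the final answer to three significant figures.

From the SRT design equation V = Y Q (S₀−S) θ_c / [X (1 + k_d θ_c)] = 0.311 × 506 × (2230 − 20.9) × 10.9 / [3740 × (1 + 0.0594 × 10.9)] = 3.79×10^6 / 6162 = 615.0 m³.

V ≈ 615 m³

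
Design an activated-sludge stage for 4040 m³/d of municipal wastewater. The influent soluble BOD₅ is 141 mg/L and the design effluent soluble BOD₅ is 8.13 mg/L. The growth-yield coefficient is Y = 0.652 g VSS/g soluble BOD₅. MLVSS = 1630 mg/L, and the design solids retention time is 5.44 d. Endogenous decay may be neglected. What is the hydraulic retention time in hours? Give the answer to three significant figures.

V·X = Y·Q·ΔS·θ_c gives V = 0.652 × 4040 × (141 − 8.13) × 5.44 / 1630 = 1168 m³.
Hydraulic retention time τ = V/Q = 1168 / 4040 = 0.2891 d = 6.939 h.

τ ≈ 6.94 h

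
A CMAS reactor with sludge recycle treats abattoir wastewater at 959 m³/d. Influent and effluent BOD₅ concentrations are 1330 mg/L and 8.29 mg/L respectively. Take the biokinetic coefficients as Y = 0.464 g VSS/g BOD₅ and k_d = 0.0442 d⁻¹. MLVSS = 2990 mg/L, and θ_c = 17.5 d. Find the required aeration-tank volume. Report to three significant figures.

V ≈ 1940 m³

Rearranging the biomass balance for a CMAS with decay, V = Y·Q·ΔS·θ_c / [X·(1+k_d θ_c)] = 0.464 × 959 × (1330 − 8.29) × 17.5 / [2990 × (1 + 0.0442 × 17.5)] = 1.03×10^7 / 5303 = 1941 m³.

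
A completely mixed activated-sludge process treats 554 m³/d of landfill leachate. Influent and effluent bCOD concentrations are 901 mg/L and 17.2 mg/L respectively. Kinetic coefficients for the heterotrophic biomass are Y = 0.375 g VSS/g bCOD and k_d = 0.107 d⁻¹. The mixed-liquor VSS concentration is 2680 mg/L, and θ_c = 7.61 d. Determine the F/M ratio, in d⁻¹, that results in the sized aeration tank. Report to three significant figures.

F/M ≈ 0.648 d⁻¹

Rearranging the biomass balance for a CMAS with decay, V = Y·Q·ΔS·θ_c / [X·(1+k_d θ_c)] = 0.375 × 554 × (901 − 17.2) × 7.61 / [2680 × (1 + 0.107 × 7.61)] = 1.4×10^6 / 4862 = 287.4 m³.
F/M = applied load / biomass = Q·S₀/(V·X) = 554 × 901 / (287.4 × 2680) = 0.6481 d⁻¹.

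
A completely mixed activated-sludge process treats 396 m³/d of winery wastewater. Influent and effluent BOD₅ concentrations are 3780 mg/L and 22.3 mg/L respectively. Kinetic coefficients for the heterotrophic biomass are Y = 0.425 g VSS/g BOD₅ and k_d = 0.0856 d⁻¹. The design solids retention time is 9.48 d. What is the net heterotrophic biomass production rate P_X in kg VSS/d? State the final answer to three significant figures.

Y_obs = Y / (1 + k_d θ_c) = 0.425 / (1 + 0.0856 × 9.48) = 0.425 / 1.811 = 0.2346.
ΔS = 3780 − 22.3 = 3758 mg/L, so the substrate removal rate is 396 × 3758/1000 = 1488 kg BOD₅/d.
P_X = Y_obs · Q(S₀ − S) = 0.2346 × 1488 = 349.1 kg VSS/d.

P_X ≈ 349 kg VSS/d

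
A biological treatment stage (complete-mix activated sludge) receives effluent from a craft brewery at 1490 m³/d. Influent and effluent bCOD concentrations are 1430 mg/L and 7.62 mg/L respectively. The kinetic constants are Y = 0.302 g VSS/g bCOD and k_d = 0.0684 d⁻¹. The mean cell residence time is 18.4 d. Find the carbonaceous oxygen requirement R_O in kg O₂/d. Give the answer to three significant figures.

Correct the yield for decay: Y_obs = Y/(1 + k_d θ_c) = 0.302 / (1 + 0.0684 × 18.4) = 0.302 / 2.259 = 0.1337.
ΔS = 1430 − 7.62 = 1422 mg/L, so the substrate removal rate is 1490 × 1422/1000 = 2119 kg bCOD/d.
Net sludge production P_X = 0.1337 × 2119 = 283.4 kg VSS/d.
R_O = Q·(S₀ − S) − 1.42·P_X = 2119 − 1.42 × 283.4 = 1717 kg O₂/d.

R_O ≈ 1720 kg O₂/d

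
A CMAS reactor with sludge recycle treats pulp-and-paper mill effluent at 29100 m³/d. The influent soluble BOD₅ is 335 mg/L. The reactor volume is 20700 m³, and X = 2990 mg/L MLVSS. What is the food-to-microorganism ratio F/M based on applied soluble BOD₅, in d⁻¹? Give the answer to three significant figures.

F/M = applied load / biomass = Q·S₀/(V·X) = 29100 × 335 / (20700 × 2990) = 0.1575 d⁻¹.

F/M ≈ 0.158 d⁻¹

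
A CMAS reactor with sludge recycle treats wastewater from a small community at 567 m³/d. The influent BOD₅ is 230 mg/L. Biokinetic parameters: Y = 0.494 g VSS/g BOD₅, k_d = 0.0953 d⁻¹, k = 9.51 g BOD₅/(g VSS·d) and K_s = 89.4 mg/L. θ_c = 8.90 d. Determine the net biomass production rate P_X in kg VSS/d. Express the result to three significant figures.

For a completely mixed reactor with recycle the Lawrence–McCarty relation gives S = K_s·(1 + k_d·θ_c) / [θ_c·(Y·k − k_d) − 1] = 89.4 × (1 + 0.0953 × 8.90) / [8.90 × (0.494 × 9.51 − 0.0953) − 1] = 165.2 / 39.96 = 4.134 mg/L.
The observed yield is Y_obs = Y/(1 + k_d·θ_c) = 0.494 / (1 + 0.0953 × 8.90) = 0.494 / 1.848 = 0.2673 g VSS per g BOD₅ removed.
Mass of BOD₅ removed per day: Q(S₀ − S) = 567 × 225.9 g/m³ = 128.1 kg/d.
So the net sludge growth is P_X = 0.2673 × 128.1 = 34.23 kg VSS/d.

P_X ≈ 34.2 kg VSS/d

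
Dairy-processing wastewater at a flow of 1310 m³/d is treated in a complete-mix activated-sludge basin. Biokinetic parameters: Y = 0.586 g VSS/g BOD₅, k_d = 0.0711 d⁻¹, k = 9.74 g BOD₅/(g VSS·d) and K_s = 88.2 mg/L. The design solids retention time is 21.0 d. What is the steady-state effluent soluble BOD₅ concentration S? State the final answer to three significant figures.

From the Monod/SRT balance for a CMAS, S = K_s·(1+k_d θ_c)/[θ_c·(Y k − k_d) − 1] = 88.2 × (1 + 0.0711 × 21.0) / [21.0 × (0.586 × 9.74 − 0.0711) − 1] = 219.9 / 117.4 = 1.874 mg/L.

S ≈ 1.87 mg/L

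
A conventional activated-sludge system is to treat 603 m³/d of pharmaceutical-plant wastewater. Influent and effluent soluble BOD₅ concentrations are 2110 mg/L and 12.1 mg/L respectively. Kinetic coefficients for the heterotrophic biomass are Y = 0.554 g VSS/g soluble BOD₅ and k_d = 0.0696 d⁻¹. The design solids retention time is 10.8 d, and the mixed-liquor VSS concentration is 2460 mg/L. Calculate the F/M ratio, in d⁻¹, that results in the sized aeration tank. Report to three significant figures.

F/M ≈ 0.294 d⁻¹

Steady-state biomass mass balance: V·X·(1 + k_d·θ_c) = Y·Q·(S₀ − S)·θ_c, so V = 0.554 × 603 × (2110 − 12.1) × 10.8 / [2460 × (1 + 0.0696 × 10.8)] = 7.57×10^6 / 4309 = 1756 m³.
Food-to-microorganism ratio F/M = Q S₀ / (V X) = 603 × 2110 / (1756 × 2460) = 0.2945 d⁻¹.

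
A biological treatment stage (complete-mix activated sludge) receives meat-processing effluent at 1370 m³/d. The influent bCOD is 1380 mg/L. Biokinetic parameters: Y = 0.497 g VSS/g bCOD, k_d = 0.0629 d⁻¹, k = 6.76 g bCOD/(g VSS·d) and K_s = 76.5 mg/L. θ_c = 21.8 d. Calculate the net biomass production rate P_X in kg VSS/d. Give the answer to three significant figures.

P_X ≈ 396 kg VSS/d

Effluent substrate depends only on kinetics and SRT: S = K_s(1 + k_d θ_c) / [θ_c(Yk − k_d) − 1] = 76.5 × (1 + 0.0629 × 21.8) / [21.8 × (0.497 × 6.76 − 0.0629) − 1] = 181.4 / 70.87 = 2.560 mg/L.
Y_obs = Y / (1 + k_d θ_c) = 0.497 / (1 + 0.0629 × 21.8) = 0.497 / 2.371 = 0.2096.
Mass of bCOD removed per day: Q(S₀ − S) = 1370 × 1377 g/m³ = 1887 kg/d.
Biomass produced: P_X = Y_obs·Q·ΔS = 0.2096 × 1887 ≈ 395.5 kg VSS/d.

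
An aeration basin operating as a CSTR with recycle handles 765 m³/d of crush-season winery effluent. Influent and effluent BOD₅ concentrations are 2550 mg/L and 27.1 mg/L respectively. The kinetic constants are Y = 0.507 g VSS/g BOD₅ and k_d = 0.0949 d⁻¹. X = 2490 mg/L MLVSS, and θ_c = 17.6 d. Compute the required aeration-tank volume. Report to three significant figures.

V ≈ 2590 m³

Steady-state biomass mass balance: V·X·(1 + k_d·θ_c) = Y·Q·(S₀ − S)·θ_c, so V = 0.507 × 765 × (2550 − 27.1) × 17.6 / [2490 × (1 + 0.0949 × 17.6)] = 1.72×10^7 / 6649 = 2590 m³.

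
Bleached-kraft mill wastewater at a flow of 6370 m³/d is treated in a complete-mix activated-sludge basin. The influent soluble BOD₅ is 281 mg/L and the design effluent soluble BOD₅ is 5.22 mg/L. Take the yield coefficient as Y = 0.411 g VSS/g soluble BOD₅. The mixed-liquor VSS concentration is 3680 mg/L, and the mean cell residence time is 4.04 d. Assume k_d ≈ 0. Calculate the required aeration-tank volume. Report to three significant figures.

V ≈ 793 m³

V·X = Y·Q·ΔS·θ_c gives V = 0.411 × 6370 × (281 − 5.22) × 4.04 / 3680 = 792.6 m³.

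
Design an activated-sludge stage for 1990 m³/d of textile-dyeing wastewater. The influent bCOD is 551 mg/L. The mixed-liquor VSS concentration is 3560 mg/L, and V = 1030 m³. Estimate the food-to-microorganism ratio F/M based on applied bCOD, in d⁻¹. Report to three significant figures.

F/M ≈ 0.299 d⁻¹

Food-to-microorganism ratio F/M = Q S₀ / (V X) = 1990 × 551 / (1030 × 3560) = 0.2990 d⁻¹.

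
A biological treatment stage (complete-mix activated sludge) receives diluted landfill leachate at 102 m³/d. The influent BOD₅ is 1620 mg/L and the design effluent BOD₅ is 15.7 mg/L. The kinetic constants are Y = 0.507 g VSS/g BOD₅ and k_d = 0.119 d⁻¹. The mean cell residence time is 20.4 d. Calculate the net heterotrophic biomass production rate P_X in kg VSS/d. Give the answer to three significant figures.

P_X ≈ 24.2 kg VSS/d

Observed yield with endogenous decay: Y_obs = Y / (1 + k_d·θ_c) = 0.507 / (1 + 0.119 × 20.4) = 0.507 / 3.428 = 0.1479 g VSS/g BOD₅.
ΔS = 1620 − 15.7 = 1604 mg/L, so the substrate removal rate is 102 × 1604/1000 = 163.6 kg BOD₅/d.
P_X = Y_obs · Q(S₀ − S) = 0.1479 × 163.6 = 24.20 kg VSS/d.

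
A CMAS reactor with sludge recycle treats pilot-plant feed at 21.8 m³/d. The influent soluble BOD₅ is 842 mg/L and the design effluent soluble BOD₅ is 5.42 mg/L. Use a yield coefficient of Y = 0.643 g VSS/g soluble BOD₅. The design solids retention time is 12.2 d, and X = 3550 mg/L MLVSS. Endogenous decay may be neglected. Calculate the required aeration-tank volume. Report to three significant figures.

With k_d = 0 the design equation reduces to V = Y Q (S₀−S) θ_c / X = 0.643 × 21.8 × (842 − 5.42) × 12.2 / 3550 = 40.30 m³.

V ≈ 40.3 m³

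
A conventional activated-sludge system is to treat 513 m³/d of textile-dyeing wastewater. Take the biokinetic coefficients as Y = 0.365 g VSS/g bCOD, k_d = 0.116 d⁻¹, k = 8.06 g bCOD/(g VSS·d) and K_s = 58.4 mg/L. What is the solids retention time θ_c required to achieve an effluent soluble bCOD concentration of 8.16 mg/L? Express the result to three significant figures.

At the target effluent, Y k S/(K_s+S) = 0.365×8.06×8.16/66.56 = 0.3607 d⁻¹.
1/θ_c = 0.3607 − 0.116 = 0.2447 d⁻¹, so θ_c = 4.087 d.

θ_c ≈ 4.09 d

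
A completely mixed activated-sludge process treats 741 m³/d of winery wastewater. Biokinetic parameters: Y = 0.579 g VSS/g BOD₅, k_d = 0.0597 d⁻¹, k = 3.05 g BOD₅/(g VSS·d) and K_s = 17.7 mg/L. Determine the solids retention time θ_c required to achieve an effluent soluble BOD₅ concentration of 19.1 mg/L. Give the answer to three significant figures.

θ_c ≈ 1.17 d

Specific growth rate at S = 19.1 mg/L: μ = YkS/(K_s+S) = 0.579·3.05·19.1/(17.7+19.1) = 0.9166 d⁻¹.
1/θ_c = 0.9166 − 0.0597 = 0.8569 d⁻¹, so θ_c = 1.167 d.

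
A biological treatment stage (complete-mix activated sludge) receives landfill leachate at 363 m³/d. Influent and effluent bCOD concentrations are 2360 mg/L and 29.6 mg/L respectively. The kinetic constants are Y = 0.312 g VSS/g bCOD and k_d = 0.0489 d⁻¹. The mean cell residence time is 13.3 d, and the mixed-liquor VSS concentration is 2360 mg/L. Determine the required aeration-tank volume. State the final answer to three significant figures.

Steady-state biomass mass balance: V·X·(1 + k_d·θ_c) = Y·Q·(S₀ − S)·θ_c, so V = 0.312 × 363 × (2360 − 29.6) × 13.3 / [2360 × (1 + 0.0489 × 13.3)] = 3.51×10^6 / 3895 = 901.3 m³.

V ≈ 901 m³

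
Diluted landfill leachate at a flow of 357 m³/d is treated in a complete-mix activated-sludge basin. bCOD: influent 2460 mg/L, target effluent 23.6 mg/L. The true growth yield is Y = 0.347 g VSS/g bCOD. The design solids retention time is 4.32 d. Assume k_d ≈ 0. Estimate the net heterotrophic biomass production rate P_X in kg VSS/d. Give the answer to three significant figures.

Since k_d ≈ 0, Y_obs = Y = 0.347 g VSS/g bCOD.
ΔS = 2460 − 23.6 = 2436 mg/L, so the substrate removal rate is 357 × 2436/1000 = 869.8 kg bCOD/d.
Biomass produced: P_X = Y_obs·Q·ΔS = 0.3470 × 869.8 ≈ 301.8 kg VSS/d.

P_X ≈ 302 kg VSS/d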